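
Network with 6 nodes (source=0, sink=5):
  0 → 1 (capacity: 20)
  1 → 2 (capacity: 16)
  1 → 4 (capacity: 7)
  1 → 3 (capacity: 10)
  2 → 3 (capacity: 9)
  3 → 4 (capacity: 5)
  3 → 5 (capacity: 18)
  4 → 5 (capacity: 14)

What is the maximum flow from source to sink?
Maximum flow = 20

Max flow: 20

Flow assignment:
  0 → 1: 20/20
  1 → 2: 3/16
  1 → 4: 7/7
  1 → 3: 10/10
  2 → 3: 3/9
  3 → 5: 13/18
  4 → 5: 7/14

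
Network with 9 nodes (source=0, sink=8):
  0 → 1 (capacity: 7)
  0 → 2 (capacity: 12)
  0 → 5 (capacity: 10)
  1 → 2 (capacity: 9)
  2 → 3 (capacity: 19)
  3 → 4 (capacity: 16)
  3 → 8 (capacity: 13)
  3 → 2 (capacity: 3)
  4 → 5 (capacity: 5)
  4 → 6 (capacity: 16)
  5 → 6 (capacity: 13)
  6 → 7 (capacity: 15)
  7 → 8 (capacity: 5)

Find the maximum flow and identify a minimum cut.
Max flow = 18, Min cut edges: (3,8), (7,8)

Maximum flow: 18
Minimum cut: (3,8), (7,8)
Partition: S = [0, 1, 2, 3, 4, 5, 6, 7], T = [8]

Max-flow min-cut theorem verified: both equal 18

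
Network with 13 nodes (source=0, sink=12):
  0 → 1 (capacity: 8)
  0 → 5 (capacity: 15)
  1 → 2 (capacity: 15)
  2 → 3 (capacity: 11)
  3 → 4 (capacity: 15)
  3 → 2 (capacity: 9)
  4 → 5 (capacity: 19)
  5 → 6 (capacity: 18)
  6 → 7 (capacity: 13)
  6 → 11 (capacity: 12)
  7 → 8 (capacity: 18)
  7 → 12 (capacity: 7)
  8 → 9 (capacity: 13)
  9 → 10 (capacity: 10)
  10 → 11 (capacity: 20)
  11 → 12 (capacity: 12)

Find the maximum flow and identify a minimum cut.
Max flow = 18, Min cut edges: (5,6)

Maximum flow: 18
Minimum cut: (5,6)
Partition: S = [0, 1, 2, 3, 4, 5], T = [6, 7, 8, 9, 10, 11, 12]

Max-flow min-cut theorem verified: both equal 18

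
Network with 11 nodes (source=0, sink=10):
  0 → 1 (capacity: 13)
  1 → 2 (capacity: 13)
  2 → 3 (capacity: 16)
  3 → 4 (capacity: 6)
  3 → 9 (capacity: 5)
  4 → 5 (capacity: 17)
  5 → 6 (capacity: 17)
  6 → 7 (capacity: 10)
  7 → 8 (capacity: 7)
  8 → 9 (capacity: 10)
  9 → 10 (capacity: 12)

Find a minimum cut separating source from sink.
Min cut value = 11, edges: (3,4), (3,9)

Min cut value: 11
Partition: S = [0, 1, 2, 3], T = [4, 5, 6, 7, 8, 9, 10]
Cut edges: (3,4), (3,9)

By max-flow min-cut theorem, max flow = min cut = 11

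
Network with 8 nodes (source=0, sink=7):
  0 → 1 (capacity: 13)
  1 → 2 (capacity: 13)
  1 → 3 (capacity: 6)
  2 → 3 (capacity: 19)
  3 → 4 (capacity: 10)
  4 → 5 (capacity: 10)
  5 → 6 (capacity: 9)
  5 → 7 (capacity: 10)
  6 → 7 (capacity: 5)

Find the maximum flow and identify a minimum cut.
Max flow = 10, Min cut edges: (4,5)

Maximum flow: 10
Minimum cut: (4,5)
Partition: S = [0, 1, 2, 3, 4], T = [5, 6, 7]

Max-flow min-cut theorem verified: both equal 10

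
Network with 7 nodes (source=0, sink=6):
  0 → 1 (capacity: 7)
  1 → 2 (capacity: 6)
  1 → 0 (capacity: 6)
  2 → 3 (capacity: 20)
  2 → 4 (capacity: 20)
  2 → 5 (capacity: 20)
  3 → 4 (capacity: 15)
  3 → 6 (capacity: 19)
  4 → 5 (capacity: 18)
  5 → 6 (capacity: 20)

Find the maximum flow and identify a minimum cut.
Max flow = 6, Min cut edges: (1,2)

Maximum flow: 6
Minimum cut: (1,2)
Partition: S = [0, 1], T = [2, 3, 4, 5, 6]

Max-flow min-cut theorem verified: both equal 6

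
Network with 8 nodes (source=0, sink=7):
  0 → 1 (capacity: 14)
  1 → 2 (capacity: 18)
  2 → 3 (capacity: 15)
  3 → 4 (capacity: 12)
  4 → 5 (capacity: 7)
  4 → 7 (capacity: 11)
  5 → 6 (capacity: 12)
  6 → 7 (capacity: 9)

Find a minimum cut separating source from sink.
Min cut value = 12, edges: (3,4)

Min cut value: 12
Partition: S = [0, 1, 2, 3], T = [4, 5, 6, 7]
Cut edges: (3,4)

By max-flow min-cut theorem, max flow = min cut = 12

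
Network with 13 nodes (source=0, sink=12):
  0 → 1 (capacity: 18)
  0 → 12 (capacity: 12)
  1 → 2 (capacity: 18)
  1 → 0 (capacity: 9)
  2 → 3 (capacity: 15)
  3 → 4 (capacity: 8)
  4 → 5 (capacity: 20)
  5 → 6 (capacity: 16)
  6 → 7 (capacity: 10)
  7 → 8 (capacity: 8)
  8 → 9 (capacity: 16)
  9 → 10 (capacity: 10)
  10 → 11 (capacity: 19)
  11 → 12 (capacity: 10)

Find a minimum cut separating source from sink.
Min cut value = 20, edges: (0,12), (7,8)

Min cut value: 20
Partition: S = [0, 1, 2, 3, 4, 5, 6, 7], T = [8, 9, 10, 11, 12]
Cut edges: (0,12), (7,8)

By max-flow min-cut theorem, max flow = min cut = 20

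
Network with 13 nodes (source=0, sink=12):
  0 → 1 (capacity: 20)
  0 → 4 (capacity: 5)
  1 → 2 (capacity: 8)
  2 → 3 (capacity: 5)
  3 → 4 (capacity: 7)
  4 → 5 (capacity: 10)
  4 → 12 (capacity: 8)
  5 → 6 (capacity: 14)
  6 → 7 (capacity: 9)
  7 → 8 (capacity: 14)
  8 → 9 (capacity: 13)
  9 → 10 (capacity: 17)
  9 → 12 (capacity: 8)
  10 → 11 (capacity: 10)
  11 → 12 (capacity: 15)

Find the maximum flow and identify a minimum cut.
Max flow = 10, Min cut edges: (0,4), (2,3)

Maximum flow: 10
Minimum cut: (0,4), (2,3)
Partition: S = [0, 1, 2], T = [3, 4, 5, 6, 7, 8, 9, 10, 11, 12]

Max-flow min-cut theorem verified: both equal 10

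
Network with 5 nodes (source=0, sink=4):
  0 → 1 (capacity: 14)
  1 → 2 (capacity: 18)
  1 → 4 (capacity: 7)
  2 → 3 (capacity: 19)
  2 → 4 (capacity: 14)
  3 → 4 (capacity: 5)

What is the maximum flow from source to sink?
Maximum flow = 14

Max flow: 14

Flow assignment:
  0 → 1: 14/14
  1 → 2: 7/18
  1 → 4: 7/7
  2 → 4: 7/14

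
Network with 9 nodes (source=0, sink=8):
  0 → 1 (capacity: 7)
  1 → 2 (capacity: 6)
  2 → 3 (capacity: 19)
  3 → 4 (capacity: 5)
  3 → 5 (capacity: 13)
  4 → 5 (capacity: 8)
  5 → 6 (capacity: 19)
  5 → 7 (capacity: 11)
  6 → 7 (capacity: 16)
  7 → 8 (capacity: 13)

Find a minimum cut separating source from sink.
Min cut value = 6, edges: (1,2)

Min cut value: 6
Partition: S = [0, 1], T = [2, 3, 4, 5, 6, 7, 8]
Cut edges: (1,2)

By max-flow min-cut theorem, max flow = min cut = 6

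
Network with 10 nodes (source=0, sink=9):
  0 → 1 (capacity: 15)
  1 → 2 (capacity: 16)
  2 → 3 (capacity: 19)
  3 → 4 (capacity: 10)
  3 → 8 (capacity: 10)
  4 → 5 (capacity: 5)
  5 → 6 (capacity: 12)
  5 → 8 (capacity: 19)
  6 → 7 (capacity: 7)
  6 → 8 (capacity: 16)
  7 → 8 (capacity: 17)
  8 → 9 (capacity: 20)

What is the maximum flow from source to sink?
Maximum flow = 15

Max flow: 15

Flow assignment:
  0 → 1: 15/15
  1 → 2: 15/16
  2 → 3: 15/19
  3 → 4: 5/10
  3 → 8: 10/10
  4 → 5: 5/5
  5 → 8: 5/19
  8 → 9: 15/20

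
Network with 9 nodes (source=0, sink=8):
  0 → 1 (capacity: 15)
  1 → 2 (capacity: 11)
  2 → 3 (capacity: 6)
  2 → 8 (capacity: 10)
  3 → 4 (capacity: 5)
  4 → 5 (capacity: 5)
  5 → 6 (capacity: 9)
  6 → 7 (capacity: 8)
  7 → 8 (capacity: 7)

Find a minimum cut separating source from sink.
Min cut value = 11, edges: (1,2)

Min cut value: 11
Partition: S = [0, 1], T = [2, 3, 4, 5, 6, 7, 8]
Cut edges: (1,2)

By max-flow min-cut theorem, max flow = min cut = 11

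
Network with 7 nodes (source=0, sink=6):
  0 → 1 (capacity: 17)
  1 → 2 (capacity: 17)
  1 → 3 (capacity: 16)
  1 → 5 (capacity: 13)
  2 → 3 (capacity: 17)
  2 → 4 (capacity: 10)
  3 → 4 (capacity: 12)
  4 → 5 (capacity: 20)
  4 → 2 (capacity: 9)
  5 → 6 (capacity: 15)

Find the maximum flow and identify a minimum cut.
Max flow = 15, Min cut edges: (5,6)

Maximum flow: 15
Minimum cut: (5,6)
Partition: S = [0, 1, 2, 3, 4, 5], T = [6]

Max-flow min-cut theorem verified: both equal 15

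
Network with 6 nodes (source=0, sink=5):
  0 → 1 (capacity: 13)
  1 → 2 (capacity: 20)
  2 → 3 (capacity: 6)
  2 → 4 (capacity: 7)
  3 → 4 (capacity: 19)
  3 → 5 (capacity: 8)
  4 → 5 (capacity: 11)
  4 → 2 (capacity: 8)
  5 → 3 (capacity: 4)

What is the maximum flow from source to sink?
Maximum flow = 13

Max flow: 13

Flow assignment:
  0 → 1: 13/13
  1 → 2: 13/20
  2 → 3: 6/6
  2 → 4: 7/7
  3 → 5: 6/8
  4 → 5: 7/11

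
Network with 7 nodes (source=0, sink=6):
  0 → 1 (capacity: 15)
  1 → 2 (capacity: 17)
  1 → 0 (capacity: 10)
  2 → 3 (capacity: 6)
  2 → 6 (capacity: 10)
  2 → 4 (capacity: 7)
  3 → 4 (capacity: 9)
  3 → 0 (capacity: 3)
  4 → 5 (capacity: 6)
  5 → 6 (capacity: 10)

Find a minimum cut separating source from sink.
Min cut value = 15, edges: (0,1)

Min cut value: 15
Partition: S = [0], T = [1, 2, 3, 4, 5, 6]
Cut edges: (0,1)

By max-flow min-cut theorem, max flow = min cut = 15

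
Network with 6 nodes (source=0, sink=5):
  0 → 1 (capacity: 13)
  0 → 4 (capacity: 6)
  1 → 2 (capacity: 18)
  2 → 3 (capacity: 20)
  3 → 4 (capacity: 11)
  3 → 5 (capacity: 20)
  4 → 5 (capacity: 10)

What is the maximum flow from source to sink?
Maximum flow = 19

Max flow: 19

Flow assignment:
  0 → 1: 13/13
  0 → 4: 6/6
  1 → 2: 13/18
  2 → 3: 13/20
  3 → 5: 13/20
  4 → 5: 6/10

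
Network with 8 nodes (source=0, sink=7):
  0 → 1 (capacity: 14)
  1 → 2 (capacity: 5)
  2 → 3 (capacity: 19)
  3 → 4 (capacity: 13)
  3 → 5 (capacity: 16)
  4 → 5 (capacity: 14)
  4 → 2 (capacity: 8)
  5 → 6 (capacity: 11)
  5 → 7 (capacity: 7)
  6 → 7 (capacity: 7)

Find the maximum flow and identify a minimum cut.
Max flow = 5, Min cut edges: (1,2)

Maximum flow: 5
Minimum cut: (1,2)
Partition: S = [0, 1], T = [2, 3, 4, 5, 6, 7]

Max-flow min-cut theorem verified: both equal 5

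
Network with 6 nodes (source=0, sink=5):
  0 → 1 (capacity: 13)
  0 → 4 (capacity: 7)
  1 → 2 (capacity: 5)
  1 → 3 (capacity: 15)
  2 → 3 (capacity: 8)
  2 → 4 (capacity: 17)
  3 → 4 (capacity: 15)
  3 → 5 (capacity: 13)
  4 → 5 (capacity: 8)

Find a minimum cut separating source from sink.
Min cut value = 20, edges: (0,1), (0,4)

Min cut value: 20
Partition: S = [0], T = [1, 2, 3, 4, 5]
Cut edges: (0,1), (0,4)

By max-flow min-cut theorem, max flow = min cut = 20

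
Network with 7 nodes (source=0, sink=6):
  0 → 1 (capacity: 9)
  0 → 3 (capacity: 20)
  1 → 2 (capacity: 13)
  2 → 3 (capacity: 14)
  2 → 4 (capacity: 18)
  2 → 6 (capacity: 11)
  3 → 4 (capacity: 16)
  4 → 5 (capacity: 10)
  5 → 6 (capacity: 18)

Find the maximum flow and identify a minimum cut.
Max flow = 19, Min cut edges: (0,1), (4,5)

Maximum flow: 19
Minimum cut: (0,1), (4,5)
Partition: S = [0, 3, 4], T = [1, 2, 5, 6]

Max-flow min-cut theorem verified: both equal 19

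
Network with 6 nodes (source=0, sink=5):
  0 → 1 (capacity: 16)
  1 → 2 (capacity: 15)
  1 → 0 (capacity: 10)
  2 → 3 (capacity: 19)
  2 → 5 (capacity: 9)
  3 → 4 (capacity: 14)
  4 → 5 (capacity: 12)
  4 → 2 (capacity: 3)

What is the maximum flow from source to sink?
Maximum flow = 15

Max flow: 15

Flow assignment:
  0 → 1: 15/16
  1 → 2: 15/15
  2 → 3: 6/19
  2 → 5: 9/9
  3 → 4: 6/14
  4 → 5: 6/12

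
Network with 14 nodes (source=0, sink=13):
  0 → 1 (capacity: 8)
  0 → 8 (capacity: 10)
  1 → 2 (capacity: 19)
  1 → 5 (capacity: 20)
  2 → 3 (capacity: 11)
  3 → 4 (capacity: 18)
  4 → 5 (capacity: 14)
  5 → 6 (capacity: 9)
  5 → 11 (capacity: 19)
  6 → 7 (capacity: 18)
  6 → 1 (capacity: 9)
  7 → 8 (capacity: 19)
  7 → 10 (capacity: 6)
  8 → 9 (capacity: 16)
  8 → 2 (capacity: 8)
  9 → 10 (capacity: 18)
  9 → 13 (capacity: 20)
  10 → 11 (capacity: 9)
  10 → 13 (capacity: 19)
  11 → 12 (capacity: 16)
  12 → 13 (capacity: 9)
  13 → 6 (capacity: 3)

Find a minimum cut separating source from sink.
Min cut value = 18, edges: (0,1), (0,8)

Min cut value: 18
Partition: S = [0], T = [1, 2, 3, 4, 5, 6, 7, 8, 9, 10, 11, 12, 13]
Cut edges: (0,1), (0,8)

By max-flow min-cut theorem, max flow = min cut = 18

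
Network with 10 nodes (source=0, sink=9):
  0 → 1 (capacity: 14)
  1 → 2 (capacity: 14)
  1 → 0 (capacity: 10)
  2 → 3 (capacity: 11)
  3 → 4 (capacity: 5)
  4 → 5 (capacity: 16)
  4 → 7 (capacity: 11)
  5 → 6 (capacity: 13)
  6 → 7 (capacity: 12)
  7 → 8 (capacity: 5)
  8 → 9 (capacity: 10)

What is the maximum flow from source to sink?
Maximum flow = 5

Max flow: 5

Flow assignment:
  0 → 1: 5/14
  1 → 2: 5/14
  2 → 3: 5/11
  3 → 4: 5/5
  4 → 7: 5/11
  7 → 8: 5/5
  8 → 9: 5/10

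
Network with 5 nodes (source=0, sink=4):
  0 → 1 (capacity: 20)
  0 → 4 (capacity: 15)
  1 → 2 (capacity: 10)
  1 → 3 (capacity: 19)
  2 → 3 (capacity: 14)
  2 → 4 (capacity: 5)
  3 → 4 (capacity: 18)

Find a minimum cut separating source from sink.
Min cut value = 35, edges: (0,1), (0,4)

Min cut value: 35
Partition: S = [0], T = [1, 2, 3, 4]
Cut edges: (0,1), (0,4)

By max-flow min-cut theorem, max flow = min cut = 35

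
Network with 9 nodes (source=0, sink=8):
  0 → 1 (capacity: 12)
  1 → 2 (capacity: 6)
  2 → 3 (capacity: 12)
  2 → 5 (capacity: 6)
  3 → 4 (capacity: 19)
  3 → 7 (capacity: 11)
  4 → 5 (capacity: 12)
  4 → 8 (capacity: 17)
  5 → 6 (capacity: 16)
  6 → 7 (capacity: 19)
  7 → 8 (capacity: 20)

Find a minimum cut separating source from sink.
Min cut value = 6, edges: (1,2)

Min cut value: 6
Partition: S = [0, 1], T = [2, 3, 4, 5, 6, 7, 8]
Cut edges: (1,2)

By max-flow min-cut theorem, max flow = min cut = 6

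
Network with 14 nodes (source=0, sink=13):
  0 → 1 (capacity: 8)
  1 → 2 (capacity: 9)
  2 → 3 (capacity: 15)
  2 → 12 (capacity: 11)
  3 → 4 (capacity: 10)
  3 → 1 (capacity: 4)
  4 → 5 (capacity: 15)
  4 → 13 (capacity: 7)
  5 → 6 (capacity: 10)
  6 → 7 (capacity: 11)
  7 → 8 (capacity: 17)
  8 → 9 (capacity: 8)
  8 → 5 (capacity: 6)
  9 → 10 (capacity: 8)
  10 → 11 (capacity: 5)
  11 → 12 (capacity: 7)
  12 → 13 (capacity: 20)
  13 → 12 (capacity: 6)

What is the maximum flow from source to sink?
Maximum flow = 8

Max flow: 8

Flow assignment:
  0 → 1: 8/8
  1 → 2: 8/9
  2 → 12: 8/11
  12 → 13: 8/20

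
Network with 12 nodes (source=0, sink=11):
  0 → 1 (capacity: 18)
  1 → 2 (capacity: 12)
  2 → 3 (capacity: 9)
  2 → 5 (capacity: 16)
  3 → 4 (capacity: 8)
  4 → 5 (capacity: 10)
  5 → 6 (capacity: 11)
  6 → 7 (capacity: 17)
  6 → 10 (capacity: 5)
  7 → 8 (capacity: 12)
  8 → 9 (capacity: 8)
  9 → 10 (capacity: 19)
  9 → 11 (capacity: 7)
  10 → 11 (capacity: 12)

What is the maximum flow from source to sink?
Maximum flow = 11

Max flow: 11

Flow assignment:
  0 → 1: 11/18
  1 → 2: 11/12
  2 → 5: 11/16
  5 → 6: 11/11
  6 → 7: 6/17
  6 → 10: 5/5
  7 → 8: 6/12
  8 → 9: 6/8
  9 → 11: 6/7
  10 → 11: 5/12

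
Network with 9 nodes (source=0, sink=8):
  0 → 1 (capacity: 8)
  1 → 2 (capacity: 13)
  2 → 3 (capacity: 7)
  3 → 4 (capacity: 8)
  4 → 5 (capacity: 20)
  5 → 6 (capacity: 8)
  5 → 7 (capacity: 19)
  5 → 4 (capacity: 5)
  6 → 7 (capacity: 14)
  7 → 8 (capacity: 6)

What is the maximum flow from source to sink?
Maximum flow = 6

Max flow: 6

Flow assignment:
  0 → 1: 6/8
  1 → 2: 6/13
  2 → 3: 6/7
  3 → 4: 6/8
  4 → 5: 6/20
  5 → 7: 6/19
  7 → 8: 6/6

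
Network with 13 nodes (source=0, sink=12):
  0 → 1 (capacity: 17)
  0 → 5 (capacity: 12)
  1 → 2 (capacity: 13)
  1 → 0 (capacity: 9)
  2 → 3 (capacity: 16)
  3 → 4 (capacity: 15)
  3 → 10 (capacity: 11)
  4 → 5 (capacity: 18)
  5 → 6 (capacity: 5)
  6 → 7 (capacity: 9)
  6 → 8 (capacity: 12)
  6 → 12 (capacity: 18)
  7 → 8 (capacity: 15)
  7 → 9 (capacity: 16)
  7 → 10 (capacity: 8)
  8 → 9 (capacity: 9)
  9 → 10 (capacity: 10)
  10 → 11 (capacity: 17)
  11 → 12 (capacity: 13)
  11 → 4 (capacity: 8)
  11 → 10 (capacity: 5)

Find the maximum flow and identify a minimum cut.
Max flow = 16, Min cut edges: (3,10), (5,6)

Maximum flow: 16
Minimum cut: (3,10), (5,6)
Partition: S = [0, 1, 2, 3, 4, 5], T = [6, 7, 8, 9, 10, 11, 12]

Max-flow min-cut theorem verified: both equal 16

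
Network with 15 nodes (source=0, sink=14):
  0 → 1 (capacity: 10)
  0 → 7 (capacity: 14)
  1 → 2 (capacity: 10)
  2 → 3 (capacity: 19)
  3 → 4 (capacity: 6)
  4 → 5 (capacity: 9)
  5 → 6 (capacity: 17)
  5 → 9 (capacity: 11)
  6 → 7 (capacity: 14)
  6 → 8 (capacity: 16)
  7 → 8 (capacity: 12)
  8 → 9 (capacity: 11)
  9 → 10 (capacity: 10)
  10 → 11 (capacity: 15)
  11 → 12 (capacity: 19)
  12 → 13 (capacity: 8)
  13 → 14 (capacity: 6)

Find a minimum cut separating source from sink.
Min cut value = 6, edges: (13,14)

Min cut value: 6
Partition: S = [0, 1, 2, 3, 4, 5, 6, 7, 8, 9, 10, 11, 12, 13], T = [14]
Cut edges: (13,14)

By max-flow min-cut theorem, max flow = min cut = 6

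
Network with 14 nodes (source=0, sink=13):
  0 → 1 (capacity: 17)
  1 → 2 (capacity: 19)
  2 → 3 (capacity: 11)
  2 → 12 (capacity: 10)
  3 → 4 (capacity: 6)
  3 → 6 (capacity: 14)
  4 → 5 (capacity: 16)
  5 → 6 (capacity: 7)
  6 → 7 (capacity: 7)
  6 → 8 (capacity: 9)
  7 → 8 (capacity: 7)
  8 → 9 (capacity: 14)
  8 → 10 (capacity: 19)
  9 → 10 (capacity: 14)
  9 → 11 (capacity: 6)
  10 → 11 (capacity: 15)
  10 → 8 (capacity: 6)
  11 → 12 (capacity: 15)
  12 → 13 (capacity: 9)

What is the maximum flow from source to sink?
Maximum flow = 9

Max flow: 9

Flow assignment:
  0 → 1: 9/17
  1 → 2: 9/19
  2 → 3: 7/11
  2 → 12: 2/10
  3 → 6: 7/14
  6 → 8: 7/9
  8 → 9: 7/14
  9 → 10: 1/14
  9 → 11: 6/6
  10 → 11: 1/15
  11 → 12: 7/15
  12 → 13: 9/9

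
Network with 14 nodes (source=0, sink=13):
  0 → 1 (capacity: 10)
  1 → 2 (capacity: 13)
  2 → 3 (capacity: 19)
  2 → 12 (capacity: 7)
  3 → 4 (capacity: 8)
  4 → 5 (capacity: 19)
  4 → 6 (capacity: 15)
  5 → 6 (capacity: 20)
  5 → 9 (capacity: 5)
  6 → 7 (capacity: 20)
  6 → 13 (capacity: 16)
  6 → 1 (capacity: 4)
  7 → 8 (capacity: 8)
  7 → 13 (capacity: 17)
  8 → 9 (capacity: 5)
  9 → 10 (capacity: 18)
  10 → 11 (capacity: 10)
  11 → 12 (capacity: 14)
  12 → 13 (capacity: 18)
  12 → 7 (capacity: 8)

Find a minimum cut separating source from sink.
Min cut value = 10, edges: (0,1)

Min cut value: 10
Partition: S = [0], T = [1, 2, 3, 4, 5, 6, 7, 8, 9, 10, 11, 12, 13]
Cut edges: (0,1)

By max-flow min-cut theorem, max flow = min cut = 10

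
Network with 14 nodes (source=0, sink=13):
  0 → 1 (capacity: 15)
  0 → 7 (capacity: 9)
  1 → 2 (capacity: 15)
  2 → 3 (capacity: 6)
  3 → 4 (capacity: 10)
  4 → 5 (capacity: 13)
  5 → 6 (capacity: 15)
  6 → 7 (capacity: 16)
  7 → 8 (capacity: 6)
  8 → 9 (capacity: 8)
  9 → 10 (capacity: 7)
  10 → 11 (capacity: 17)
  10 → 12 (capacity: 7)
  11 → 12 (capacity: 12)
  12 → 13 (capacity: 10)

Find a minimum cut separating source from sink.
Min cut value = 6, edges: (7,8)

Min cut value: 6
Partition: S = [0, 1, 2, 3, 4, 5, 6, 7], T = [8, 9, 10, 11, 12, 13]
Cut edges: (7,8)

By max-flow min-cut theorem, max flow = min cut = 6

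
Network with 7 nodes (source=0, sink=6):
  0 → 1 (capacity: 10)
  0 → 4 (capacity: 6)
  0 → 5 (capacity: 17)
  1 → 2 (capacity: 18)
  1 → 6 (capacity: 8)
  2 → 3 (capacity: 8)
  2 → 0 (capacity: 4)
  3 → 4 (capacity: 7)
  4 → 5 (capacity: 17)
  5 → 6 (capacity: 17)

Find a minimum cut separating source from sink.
Min cut value = 25, edges: (1,6), (5,6)

Min cut value: 25
Partition: S = [0, 1, 2, 3, 4, 5], T = [6]
Cut edges: (1,6), (5,6)

By max-flow min-cut theorem, max flow = min cut = 25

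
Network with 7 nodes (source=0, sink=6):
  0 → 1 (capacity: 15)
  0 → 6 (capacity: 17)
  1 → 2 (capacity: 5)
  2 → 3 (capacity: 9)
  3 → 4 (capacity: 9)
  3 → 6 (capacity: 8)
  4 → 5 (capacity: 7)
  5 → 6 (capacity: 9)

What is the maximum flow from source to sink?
Maximum flow = 22

Max flow: 22

Flow assignment:
  0 → 1: 5/15
  0 → 6: 17/17
  1 → 2: 5/5
  2 → 3: 5/9
  3 → 6: 5/8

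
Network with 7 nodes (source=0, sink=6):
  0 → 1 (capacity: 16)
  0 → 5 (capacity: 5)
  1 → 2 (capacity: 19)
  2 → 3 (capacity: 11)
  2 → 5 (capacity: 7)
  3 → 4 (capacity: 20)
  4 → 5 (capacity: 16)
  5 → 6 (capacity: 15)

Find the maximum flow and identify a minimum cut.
Max flow = 15, Min cut edges: (5,6)

Maximum flow: 15
Minimum cut: (5,6)
Partition: S = [0, 1, 2, 3, 4, 5], T = [6]

Max-flow min-cut theorem verified: both equal 15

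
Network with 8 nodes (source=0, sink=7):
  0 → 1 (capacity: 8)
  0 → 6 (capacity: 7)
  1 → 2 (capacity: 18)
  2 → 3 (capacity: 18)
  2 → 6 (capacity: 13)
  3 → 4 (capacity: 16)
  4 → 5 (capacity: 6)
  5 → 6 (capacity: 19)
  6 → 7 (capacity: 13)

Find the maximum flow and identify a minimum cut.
Max flow = 13, Min cut edges: (6,7)

Maximum flow: 13
Minimum cut: (6,7)
Partition: S = [0, 1, 2, 3, 4, 5, 6], T = [7]

Max-flow min-cut theorem verified: both equal 13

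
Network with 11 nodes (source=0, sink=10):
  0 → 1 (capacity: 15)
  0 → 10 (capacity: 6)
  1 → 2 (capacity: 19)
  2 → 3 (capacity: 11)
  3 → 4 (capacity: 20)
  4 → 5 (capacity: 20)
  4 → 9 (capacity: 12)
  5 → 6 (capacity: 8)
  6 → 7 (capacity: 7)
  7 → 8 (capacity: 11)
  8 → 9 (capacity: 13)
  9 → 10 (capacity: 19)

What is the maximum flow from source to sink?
Maximum flow = 17

Max flow: 17

Flow assignment:
  0 → 1: 11/15
  0 → 10: 6/6
  1 → 2: 11/19
  2 → 3: 11/11
  3 → 4: 11/20
  4 → 9: 11/12
  9 → 10: 11/19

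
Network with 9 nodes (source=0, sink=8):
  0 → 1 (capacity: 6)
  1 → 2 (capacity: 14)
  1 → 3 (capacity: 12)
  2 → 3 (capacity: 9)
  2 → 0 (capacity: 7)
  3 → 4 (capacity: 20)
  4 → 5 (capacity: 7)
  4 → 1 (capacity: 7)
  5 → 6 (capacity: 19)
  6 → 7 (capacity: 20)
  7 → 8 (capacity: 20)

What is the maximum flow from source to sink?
Maximum flow = 6

Max flow: 6

Flow assignment:
  0 → 1: 6/6
  1 → 3: 6/12
  3 → 4: 6/20
  4 → 5: 6/7
  5 → 6: 6/19
  6 → 7: 6/20
  7 → 8: 6/20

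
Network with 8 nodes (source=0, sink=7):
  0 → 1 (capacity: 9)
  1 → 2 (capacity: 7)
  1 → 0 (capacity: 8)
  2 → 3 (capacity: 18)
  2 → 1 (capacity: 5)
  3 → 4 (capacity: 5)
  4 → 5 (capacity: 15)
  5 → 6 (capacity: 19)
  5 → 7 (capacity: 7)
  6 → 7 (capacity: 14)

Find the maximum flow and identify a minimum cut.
Max flow = 5, Min cut edges: (3,4)

Maximum flow: 5
Minimum cut: (3,4)
Partition: S = [0, 1, 2, 3], T = [4, 5, 6, 7]

Max-flow min-cut theorem verified: both equal 5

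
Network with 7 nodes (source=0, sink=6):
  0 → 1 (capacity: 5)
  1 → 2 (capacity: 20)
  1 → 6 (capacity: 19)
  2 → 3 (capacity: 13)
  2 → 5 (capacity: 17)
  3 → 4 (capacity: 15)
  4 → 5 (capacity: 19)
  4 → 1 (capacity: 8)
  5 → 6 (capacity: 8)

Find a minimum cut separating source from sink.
Min cut value = 5, edges: (0,1)

Min cut value: 5
Partition: S = [0], T = [1, 2, 3, 4, 5, 6]
Cut edges: (0,1)

By max-flow min-cut theorem, max flow = min cut = 5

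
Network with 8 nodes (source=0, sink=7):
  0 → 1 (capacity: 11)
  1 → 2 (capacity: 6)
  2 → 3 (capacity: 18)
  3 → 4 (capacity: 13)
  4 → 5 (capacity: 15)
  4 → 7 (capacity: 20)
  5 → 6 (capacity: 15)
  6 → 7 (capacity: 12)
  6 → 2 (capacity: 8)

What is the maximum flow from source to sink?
Maximum flow = 6

Max flow: 6

Flow assignment:
  0 → 1: 6/11
  1 → 2: 6/6
  2 → 3: 6/18
  3 → 4: 6/13
  4 → 7: 6/20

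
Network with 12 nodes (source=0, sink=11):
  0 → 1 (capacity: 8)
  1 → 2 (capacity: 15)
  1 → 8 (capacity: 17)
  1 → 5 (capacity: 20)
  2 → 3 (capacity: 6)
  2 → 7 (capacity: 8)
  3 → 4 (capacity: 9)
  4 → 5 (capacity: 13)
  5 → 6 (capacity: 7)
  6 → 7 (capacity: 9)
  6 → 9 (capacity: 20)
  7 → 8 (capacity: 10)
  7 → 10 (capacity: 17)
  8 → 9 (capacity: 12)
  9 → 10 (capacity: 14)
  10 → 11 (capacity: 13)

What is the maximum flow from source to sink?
Maximum flow = 8

Max flow: 8

Flow assignment:
  0 → 1: 8/8
  1 → 2: 8/15
  2 → 7: 8/8
  7 → 10: 8/17
  10 → 11: 8/13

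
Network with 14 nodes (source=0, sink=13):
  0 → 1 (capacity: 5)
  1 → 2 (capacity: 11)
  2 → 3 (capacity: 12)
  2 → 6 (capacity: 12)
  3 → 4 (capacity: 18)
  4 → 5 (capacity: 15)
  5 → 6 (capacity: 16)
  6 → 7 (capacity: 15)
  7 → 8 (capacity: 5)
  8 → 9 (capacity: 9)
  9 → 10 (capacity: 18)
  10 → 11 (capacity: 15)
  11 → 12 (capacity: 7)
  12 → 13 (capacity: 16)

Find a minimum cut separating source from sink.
Min cut value = 5, edges: (7,8)

Min cut value: 5
Partition: S = [0, 1, 2, 3, 4, 5, 6, 7], T = [8, 9, 10, 11, 12, 13]
Cut edges: (7,8)

By max-flow min-cut theorem, max flow = min cut = 5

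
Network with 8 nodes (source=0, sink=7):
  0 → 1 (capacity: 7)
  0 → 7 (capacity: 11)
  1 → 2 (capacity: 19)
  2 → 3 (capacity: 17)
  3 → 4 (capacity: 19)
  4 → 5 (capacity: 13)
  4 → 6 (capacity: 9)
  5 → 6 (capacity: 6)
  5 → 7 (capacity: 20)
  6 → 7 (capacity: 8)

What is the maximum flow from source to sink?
Maximum flow = 18

Max flow: 18

Flow assignment:
  0 → 1: 7/7
  0 → 7: 11/11
  1 → 2: 7/19
  2 → 3: 7/17
  3 → 4: 7/19
  4 → 5: 7/13
  5 → 7: 7/20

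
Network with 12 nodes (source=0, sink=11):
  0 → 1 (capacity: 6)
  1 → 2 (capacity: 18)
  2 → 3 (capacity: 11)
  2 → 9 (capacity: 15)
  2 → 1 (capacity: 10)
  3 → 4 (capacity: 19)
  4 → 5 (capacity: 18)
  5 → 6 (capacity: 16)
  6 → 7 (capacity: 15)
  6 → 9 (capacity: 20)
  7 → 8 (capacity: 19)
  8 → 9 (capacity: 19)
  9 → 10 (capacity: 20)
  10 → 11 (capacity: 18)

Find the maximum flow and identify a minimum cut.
Max flow = 6, Min cut edges: (0,1)

Maximum flow: 6
Minimum cut: (0,1)
Partition: S = [0], T = [1, 2, 3, 4, 5, 6, 7, 8, 9, 10, 11]

Max-flow min-cut theorem verified: both equal 6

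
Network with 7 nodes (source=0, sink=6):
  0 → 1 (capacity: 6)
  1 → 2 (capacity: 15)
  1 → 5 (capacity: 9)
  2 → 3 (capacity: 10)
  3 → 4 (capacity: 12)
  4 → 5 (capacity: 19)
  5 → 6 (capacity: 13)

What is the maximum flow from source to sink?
Maximum flow = 6

Max flow: 6

Flow assignment:
  0 → 1: 6/6
  1 → 5: 6/9
  5 → 6: 6/13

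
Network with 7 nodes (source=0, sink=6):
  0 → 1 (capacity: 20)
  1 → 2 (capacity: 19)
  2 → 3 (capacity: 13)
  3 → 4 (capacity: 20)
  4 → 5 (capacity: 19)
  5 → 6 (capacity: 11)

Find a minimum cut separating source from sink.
Min cut value = 11, edges: (5,6)

Min cut value: 11
Partition: S = [0, 1, 2, 3, 4, 5], T = [6]
Cut edges: (5,6)

By max-flow min-cut theorem, max flow = min cut = 11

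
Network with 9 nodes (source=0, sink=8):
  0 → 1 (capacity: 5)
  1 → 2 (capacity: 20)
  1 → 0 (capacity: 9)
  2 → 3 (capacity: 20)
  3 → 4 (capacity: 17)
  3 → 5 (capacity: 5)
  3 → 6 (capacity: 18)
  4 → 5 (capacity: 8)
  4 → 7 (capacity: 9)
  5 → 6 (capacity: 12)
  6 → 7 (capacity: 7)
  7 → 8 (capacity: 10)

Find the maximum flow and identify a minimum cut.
Max flow = 5, Min cut edges: (0,1)

Maximum flow: 5
Minimum cut: (0,1)
Partition: S = [0], T = [1, 2, 3, 4, 5, 6, 7, 8]

Max-flow min-cut theorem verified: both equal 5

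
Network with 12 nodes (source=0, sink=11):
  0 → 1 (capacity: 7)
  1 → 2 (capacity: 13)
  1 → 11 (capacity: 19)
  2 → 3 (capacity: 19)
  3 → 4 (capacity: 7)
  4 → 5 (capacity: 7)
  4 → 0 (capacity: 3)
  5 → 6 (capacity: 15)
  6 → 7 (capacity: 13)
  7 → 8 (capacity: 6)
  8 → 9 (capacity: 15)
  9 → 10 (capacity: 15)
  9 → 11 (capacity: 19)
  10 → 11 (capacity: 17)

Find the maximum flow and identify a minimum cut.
Max flow = 7, Min cut edges: (0,1)

Maximum flow: 7
Minimum cut: (0,1)
Partition: S = [0], T = [1, 2, 3, 4, 5, 6, 7, 8, 9, 10, 11]

Max-flow min-cut theorem verified: both equal 7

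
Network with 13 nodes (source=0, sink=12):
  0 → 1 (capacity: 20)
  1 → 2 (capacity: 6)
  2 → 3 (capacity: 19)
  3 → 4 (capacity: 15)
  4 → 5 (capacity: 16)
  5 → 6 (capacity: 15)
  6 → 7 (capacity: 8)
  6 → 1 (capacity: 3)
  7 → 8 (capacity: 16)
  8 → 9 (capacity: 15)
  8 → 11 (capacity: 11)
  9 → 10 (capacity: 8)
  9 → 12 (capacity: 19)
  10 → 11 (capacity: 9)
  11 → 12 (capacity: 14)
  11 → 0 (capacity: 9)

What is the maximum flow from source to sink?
Maximum flow = 6

Max flow: 6

Flow assignment:
  0 → 1: 6/20
  1 → 2: 6/6
  2 → 3: 6/19
  3 → 4: 6/15
  4 → 5: 6/16
  5 → 6: 6/15
  6 → 7: 6/8
  7 → 8: 6/16
  8 → 9: 6/15
  9 → 12: 6/19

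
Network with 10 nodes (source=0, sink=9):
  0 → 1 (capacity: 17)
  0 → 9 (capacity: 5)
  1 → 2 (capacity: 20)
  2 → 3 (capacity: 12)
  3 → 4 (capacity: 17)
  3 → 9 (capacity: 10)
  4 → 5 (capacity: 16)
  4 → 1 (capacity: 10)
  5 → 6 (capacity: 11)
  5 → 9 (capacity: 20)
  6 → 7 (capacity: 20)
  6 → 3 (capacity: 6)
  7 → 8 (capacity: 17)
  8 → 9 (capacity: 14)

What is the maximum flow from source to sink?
Maximum flow = 17

Max flow: 17

Flow assignment:
  0 → 1: 12/17
  0 → 9: 5/5
  1 → 2: 12/20
  2 → 3: 12/12
  3 → 4: 2/17
  3 → 9: 10/10
  4 → 5: 2/16
  5 → 9: 2/20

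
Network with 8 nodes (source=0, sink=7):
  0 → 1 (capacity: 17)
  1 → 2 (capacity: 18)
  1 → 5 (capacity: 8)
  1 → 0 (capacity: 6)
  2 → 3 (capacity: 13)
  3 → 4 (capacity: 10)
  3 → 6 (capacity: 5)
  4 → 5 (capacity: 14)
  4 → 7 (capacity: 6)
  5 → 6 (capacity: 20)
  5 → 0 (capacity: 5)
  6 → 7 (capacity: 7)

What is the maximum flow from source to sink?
Maximum flow = 13

Max flow: 13

Flow assignment:
  0 → 1: 17/17
  1 → 2: 9/18
  1 → 5: 8/8
  2 → 3: 9/13
  3 → 4: 6/10
  3 → 6: 3/5
  4 → 7: 6/6
  5 → 6: 4/20
  5 → 0: 4/5
  6 → 7: 7/7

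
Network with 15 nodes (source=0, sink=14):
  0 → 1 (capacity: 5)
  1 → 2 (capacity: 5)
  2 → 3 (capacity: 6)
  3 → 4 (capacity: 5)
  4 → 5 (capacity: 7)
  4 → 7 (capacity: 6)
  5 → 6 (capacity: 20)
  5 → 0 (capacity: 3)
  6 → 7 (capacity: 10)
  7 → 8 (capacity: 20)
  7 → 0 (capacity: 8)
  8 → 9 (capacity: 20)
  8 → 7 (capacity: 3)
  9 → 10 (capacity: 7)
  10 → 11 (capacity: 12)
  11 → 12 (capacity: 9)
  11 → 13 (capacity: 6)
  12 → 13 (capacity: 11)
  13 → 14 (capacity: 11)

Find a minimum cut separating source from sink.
Min cut value = 5, edges: (3,4)

Min cut value: 5
Partition: S = [0, 1, 2, 3], T = [4, 5, 6, 7, 8, 9, 10, 11, 12, 13, 14]
Cut edges: (3,4)

By max-flow min-cut theorem, max flow = min cut = 5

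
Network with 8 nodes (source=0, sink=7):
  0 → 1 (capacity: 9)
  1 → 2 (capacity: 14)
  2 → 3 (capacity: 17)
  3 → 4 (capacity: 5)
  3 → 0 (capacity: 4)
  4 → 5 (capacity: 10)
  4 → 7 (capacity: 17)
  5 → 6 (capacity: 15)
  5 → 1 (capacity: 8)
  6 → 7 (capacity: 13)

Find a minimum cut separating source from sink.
Min cut value = 5, edges: (3,4)

Min cut value: 5
Partition: S = [0, 1, 2, 3], T = [4, 5, 6, 7]
Cut edges: (3,4)

By max-flow min-cut theorem, max flow = min cut = 5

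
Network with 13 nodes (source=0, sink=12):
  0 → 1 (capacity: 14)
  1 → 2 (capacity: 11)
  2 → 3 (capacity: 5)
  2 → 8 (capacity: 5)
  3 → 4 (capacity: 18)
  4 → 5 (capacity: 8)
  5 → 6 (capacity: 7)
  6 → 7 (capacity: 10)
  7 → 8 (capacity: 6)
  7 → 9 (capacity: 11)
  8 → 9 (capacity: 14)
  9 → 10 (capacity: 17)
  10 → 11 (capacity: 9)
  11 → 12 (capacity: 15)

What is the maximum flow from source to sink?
Maximum flow = 9

Max flow: 9

Flow assignment:
  0 → 1: 9/14
  1 → 2: 9/11
  2 → 3: 5/5
  2 → 8: 4/5
  3 → 4: 5/18
  4 → 5: 5/8
  5 → 6: 5/7
  6 → 7: 5/10
  7 → 9: 5/11
  8 → 9: 4/14
  9 → 10: 9/17
  10 → 11: 9/9
  11 → 12: 9/15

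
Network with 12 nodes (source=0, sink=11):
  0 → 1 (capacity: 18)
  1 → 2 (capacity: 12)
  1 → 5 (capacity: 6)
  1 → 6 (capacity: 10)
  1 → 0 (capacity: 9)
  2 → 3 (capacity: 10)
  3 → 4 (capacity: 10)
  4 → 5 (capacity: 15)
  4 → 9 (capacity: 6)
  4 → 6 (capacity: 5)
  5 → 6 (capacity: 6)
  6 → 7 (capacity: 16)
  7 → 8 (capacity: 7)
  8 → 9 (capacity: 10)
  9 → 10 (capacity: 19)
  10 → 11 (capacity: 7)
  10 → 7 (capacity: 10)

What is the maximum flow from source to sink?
Maximum flow = 7

Max flow: 7

Flow assignment:
  0 → 1: 7/18
  1 → 2: 5/12
  1 → 6: 2/10
  2 → 3: 5/10
  3 → 4: 5/10
  4 → 6: 5/5
  6 → 7: 7/16
  7 → 8: 7/7
  8 → 9: 7/10
  9 → 10: 7/19
  10 → 11: 7/7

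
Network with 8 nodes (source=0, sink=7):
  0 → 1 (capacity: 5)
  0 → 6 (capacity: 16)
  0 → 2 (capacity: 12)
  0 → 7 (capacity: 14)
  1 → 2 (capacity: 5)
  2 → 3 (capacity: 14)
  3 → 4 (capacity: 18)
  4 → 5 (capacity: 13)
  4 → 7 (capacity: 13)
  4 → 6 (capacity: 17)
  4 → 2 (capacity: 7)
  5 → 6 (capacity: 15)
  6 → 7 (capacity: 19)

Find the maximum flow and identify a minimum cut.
Max flow = 44, Min cut edges: (0,6), (0,7), (2,3)

Maximum flow: 44
Minimum cut: (0,6), (0,7), (2,3)
Partition: S = [0, 1, 2], T = [3, 4, 5, 6, 7]

Max-flow min-cut theorem verified: both equal 44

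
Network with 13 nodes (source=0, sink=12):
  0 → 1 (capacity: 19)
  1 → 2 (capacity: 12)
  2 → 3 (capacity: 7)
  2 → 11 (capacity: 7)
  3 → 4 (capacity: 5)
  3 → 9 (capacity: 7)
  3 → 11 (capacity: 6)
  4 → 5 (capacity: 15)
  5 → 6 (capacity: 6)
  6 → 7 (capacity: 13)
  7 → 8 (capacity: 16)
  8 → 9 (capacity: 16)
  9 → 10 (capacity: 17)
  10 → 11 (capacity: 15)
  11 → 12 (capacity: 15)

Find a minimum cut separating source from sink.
Min cut value = 12, edges: (1,2)

Min cut value: 12
Partition: S = [0, 1], T = [2, 3, 4, 5, 6, 7, 8, 9, 10, 11, 12]
Cut edges: (1,2)

By max-flow min-cut theorem, max flow = min cut = 12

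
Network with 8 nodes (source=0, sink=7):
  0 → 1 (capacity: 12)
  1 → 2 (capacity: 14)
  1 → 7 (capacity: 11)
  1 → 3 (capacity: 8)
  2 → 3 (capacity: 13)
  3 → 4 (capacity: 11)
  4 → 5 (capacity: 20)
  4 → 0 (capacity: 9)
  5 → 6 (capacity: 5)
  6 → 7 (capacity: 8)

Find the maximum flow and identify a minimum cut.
Max flow = 12, Min cut edges: (0,1)

Maximum flow: 12
Minimum cut: (0,1)
Partition: S = [0], T = [1, 2, 3, 4, 5, 6, 7]

Max-flow min-cut theorem verified: both equal 12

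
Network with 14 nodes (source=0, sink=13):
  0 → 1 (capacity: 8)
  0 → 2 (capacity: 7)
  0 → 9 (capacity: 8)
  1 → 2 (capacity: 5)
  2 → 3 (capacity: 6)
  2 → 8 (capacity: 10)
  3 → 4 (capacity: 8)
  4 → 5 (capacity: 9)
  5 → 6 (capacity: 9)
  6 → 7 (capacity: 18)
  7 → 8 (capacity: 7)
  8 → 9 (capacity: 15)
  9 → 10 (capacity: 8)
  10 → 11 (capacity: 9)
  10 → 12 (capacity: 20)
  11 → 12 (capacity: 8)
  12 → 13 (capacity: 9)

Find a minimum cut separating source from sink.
Min cut value = 8, edges: (9,10)

Min cut value: 8
Partition: S = [0, 1, 2, 3, 4, 5, 6, 7, 8, 9], T = [10, 11, 12, 13]
Cut edges: (9,10)

By max-flow min-cut theorem, max flow = min cut = 8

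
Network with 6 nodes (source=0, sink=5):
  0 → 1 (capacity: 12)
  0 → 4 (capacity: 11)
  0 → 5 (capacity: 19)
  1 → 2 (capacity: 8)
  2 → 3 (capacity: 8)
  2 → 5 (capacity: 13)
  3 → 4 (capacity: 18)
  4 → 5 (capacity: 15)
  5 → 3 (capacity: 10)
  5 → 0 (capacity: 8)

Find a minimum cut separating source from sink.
Min cut value = 38, edges: (0,4), (0,5), (1,2)

Min cut value: 38
Partition: S = [0, 1], T = [2, 3, 4, 5]
Cut edges: (0,4), (0,5), (1,2)

By max-flow min-cut theorem, max flow = min cut = 38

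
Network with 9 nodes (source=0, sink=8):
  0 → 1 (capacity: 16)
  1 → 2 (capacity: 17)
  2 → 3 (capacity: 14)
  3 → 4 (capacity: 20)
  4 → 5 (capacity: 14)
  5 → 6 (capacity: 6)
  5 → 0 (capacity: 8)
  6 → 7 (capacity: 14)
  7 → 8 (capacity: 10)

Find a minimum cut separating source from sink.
Min cut value = 6, edges: (5,6)

Min cut value: 6
Partition: S = [0, 1, 2, 3, 4, 5], T = [6, 7, 8]
Cut edges: (5,6)

By max-flow min-cut theorem, max flow = min cut = 6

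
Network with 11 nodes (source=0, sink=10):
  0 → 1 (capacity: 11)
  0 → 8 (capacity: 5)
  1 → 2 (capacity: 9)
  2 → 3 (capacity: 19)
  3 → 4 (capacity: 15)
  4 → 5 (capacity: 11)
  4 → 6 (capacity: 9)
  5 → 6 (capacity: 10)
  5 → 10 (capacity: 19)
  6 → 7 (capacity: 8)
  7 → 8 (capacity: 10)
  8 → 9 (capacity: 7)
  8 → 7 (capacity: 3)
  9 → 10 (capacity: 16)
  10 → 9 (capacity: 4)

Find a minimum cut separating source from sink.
Min cut value = 14, edges: (0,8), (1,2)

Min cut value: 14
Partition: S = [0, 1], T = [2, 3, 4, 5, 6, 7, 8, 9, 10]
Cut edges: (0,8), (1,2)

By max-flow min-cut theorem, max flow = min cut = 14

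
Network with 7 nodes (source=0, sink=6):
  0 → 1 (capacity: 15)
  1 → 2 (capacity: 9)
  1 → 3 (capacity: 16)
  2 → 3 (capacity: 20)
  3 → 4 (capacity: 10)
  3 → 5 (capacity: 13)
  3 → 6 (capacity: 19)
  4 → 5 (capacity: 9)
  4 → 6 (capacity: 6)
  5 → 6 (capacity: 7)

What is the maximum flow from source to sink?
Maximum flow = 15

Max flow: 15

Flow assignment:
  0 → 1: 15/15
  1 → 3: 15/16
  3 → 6: 15/19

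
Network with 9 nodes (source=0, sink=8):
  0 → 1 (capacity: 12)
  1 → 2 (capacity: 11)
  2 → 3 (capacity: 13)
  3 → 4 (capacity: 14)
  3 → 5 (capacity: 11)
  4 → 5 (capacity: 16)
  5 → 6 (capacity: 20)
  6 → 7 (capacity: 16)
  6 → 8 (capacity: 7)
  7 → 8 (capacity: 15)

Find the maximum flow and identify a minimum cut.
Max flow = 11, Min cut edges: (1,2)

Maximum flow: 11
Minimum cut: (1,2)
Partition: S = [0, 1], T = [2, 3, 4, 5, 6, 7, 8]

Max-flow min-cut theorem verified: both equal 11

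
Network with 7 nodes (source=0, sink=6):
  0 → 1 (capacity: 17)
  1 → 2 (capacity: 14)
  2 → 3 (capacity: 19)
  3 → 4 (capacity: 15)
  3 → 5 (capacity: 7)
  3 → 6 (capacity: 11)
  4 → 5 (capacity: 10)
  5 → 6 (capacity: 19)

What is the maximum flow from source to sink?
Maximum flow = 14

Max flow: 14

Flow assignment:
  0 → 1: 14/17
  1 → 2: 14/14
  2 → 3: 14/19
  3 → 5: 3/7
  3 → 6: 11/11
  5 → 6: 3/19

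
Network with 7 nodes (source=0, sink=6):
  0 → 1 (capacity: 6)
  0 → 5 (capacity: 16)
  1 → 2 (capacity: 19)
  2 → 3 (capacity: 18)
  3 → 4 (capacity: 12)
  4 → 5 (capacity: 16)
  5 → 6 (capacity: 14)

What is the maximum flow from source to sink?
Maximum flow = 14

Max flow: 14

Flow assignment:
  0 → 1: 6/6
  0 → 5: 8/16
  1 → 2: 6/19
  2 → 3: 6/18
  3 → 4: 6/12
  4 → 5: 6/16
  5 → 6: 14/14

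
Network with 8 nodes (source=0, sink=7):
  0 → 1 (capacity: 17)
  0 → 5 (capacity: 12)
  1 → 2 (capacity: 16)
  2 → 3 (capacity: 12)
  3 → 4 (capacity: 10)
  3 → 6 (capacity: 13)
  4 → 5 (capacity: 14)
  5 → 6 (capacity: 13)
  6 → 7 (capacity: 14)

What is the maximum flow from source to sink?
Maximum flow = 14

Max flow: 14

Flow assignment:
  0 → 1: 12/17
  0 → 5: 2/12
  1 → 2: 12/16
  2 → 3: 12/12
  3 → 6: 12/13
  5 → 6: 2/13
  6 → 7: 14/14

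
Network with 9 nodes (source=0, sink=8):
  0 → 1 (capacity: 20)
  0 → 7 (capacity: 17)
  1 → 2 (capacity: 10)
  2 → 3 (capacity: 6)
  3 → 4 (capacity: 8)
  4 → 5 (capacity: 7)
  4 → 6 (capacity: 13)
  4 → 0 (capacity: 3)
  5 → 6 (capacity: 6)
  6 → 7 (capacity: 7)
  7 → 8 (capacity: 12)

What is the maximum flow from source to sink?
Maximum flow = 12

Max flow: 12

Flow assignment:
  0 → 1: 6/20
  0 → 7: 6/17
  1 → 2: 6/10
  2 → 3: 6/6
  3 → 4: 6/8
  4 → 6: 6/13
  6 → 7: 6/7
  7 → 8: 12/12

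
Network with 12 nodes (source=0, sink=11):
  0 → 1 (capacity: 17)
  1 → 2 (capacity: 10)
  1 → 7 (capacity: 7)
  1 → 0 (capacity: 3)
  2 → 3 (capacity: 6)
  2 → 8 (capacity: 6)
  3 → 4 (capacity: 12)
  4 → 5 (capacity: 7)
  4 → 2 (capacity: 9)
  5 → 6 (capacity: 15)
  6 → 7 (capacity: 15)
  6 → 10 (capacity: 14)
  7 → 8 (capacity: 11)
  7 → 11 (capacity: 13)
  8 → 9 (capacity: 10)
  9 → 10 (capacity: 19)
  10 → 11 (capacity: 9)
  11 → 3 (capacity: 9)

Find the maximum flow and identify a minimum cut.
Max flow = 17, Min cut edges: (1,2), (1,7)

Maximum flow: 17
Minimum cut: (1,2), (1,7)
Partition: S = [0, 1], T = [2, 3, 4, 5, 6, 7, 8, 9, 10, 11]

Max-flow min-cut theorem verified: both equal 17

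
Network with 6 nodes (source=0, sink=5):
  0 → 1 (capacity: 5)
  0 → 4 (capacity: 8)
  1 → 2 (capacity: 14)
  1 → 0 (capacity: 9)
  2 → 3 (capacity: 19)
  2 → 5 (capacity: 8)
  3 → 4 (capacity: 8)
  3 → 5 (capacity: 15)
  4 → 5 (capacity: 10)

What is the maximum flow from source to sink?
Maximum flow = 13

Max flow: 13

Flow assignment:
  0 → 1: 5/5
  0 → 4: 8/8
  1 → 2: 5/14
  2 → 5: 5/8
  4 → 5: 8/10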